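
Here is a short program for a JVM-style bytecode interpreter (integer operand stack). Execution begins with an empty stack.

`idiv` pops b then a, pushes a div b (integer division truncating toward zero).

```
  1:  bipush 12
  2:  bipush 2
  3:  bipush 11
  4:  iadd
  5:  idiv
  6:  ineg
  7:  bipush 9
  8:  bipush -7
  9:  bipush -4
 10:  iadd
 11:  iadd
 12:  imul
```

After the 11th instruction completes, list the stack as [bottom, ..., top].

bipush 12  [12]
bipush 2   [12, 2]
bipush 11  [12, 2, 11]
iadd       [12, 13]
idiv       [0]
ineg       [0]
bipush 9   [0, 9]
bipush -7  [0, 9, -7]
bipush -4  [0, 9, -7, -4]
iadd       [0, 9, -11]
iadd       [0, -2]

[0, -2]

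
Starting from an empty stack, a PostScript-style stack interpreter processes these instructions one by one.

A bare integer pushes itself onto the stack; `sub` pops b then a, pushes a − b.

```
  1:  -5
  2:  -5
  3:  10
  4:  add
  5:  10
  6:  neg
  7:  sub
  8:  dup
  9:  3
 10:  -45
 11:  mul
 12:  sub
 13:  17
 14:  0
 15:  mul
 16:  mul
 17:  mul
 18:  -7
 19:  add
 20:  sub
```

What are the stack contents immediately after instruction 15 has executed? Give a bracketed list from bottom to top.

-5  → [-5]
-5  → [-5, -5]
10  → [-5, -5, 10]
add → [-5, 5]
10  → [-5, 5, 10]
neg → [-5, 5, -10]
sub → [-5, 15]
dup → [-5, 15, 15]
3   → [-5, 15, 15, 3]
-45 → [-5, 15, 15, 3, -45]
mul → [-5, 15, 15, -135]
sub → [-5, 15, 150]
17  → [-5, 15, 150, 17]
0   → [-5, 15, 150, 17, 0]
mul → [-5, 15, 150, 0]

[-5, 15, 150, 0]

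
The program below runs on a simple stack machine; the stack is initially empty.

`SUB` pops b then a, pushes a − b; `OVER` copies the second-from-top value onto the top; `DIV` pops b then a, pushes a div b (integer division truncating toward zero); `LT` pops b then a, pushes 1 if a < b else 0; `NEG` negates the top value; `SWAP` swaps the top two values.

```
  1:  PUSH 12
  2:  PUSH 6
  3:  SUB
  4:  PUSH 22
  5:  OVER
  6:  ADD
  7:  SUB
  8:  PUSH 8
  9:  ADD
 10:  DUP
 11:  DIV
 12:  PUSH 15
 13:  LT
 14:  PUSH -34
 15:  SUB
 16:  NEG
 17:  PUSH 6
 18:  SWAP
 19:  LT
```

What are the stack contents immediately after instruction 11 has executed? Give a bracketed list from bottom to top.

PUSH 12 : 12
PUSH 6  : 12 6
SUB     : 6
PUSH 22 : 6 22
OVER    : 6 22 6
ADD     : 6 28
SUB     : -22
PUSH 8  : -22 8
ADD     : -14
DUP     : -14 -14
DIV     : 1

[1]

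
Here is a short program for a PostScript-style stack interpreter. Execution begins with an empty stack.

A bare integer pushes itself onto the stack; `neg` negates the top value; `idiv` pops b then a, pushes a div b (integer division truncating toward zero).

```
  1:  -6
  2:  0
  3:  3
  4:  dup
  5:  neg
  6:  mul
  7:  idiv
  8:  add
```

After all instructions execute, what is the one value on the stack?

-6   -> [-6]
0    -> [-6, 0]
3    -> [-6, 0, 3]
dup  -> [-6, 0, 3, 3]
neg  -> [-6, 0, 3, -3]
mul  -> [-6, 0, -9]
idiv -> [-6, 0]
add  -> [-6]

-6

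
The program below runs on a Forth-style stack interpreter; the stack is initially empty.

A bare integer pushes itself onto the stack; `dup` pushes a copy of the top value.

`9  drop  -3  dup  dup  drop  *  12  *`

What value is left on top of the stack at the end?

9     [9]
drop  []
-3    [-3]
dup   [-3, -3]
dup   [-3, -3, -3]
drop  [-3, -3]
*     [9]
12    [9, 12]
*     [108]

108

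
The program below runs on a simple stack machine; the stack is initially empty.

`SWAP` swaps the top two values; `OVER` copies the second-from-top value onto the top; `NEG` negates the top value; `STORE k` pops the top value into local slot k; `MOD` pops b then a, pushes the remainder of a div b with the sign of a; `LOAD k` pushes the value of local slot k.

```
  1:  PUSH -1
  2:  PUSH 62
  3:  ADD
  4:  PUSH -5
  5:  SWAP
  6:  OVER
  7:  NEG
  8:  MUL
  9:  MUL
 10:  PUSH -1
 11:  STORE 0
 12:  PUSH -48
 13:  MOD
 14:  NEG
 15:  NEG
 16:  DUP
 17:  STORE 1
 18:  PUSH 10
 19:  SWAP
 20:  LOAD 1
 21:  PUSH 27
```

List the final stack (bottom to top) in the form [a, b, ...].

PUSH -1  → -1
PUSH 62  → -1 62
ADD      → 61
PUSH -5  → 61 -5
SWAP     → -5 61
OVER     → -5 61 -5
NEG      → -5 61 5
MUL      → -5 305
MUL      → -1525
PUSH -1  → -1525 -1
STORE 0  → -1525
PUSH -48 → -1525 -48
MOD      → -37
NEG      → 37
NEG      → -37
DUP      → -37 -37
STORE 1  → -37
PUSH 10  → -37 10
SWAP     → 10 -37
LOAD 1   → 10 -37 -37
PUSH 27  → 10 -37 -37 27

[10, -37, -37, 27]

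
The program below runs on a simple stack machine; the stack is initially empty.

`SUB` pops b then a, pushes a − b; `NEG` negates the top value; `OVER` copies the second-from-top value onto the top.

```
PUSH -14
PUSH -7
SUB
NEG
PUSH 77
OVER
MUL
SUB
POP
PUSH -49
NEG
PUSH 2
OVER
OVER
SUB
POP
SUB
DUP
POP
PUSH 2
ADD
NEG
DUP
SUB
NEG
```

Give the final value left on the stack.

0

PUSH -14 -> -14
PUSH -7  -> -14 -7
SUB      -> -7
NEG      -> 7
PUSH 77  -> 7 77
OVER     -> 7 77 7
MUL      -> 7 539
SUB      -> -532
POP      -> (empty)
PUSH -49 -> -49
NEG      -> 49
PUSH 2   -> 49 2
OVER     -> 49 2 49
OVER     -> 49 2 49 2
SUB      -> 49 2 47
POP      -> 49 2
SUB      -> 47
DUP      -> 47 47
POP      -> 47
PUSH 2   -> 47 2
ADD      -> 49
NEG      -> -49
DUP      -> -49 -49
SUB      -> 0
NEG      -> 0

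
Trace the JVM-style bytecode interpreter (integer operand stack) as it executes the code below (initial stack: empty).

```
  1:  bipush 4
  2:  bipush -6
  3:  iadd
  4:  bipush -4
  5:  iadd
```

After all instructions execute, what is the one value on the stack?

-6

bipush 4   4
bipush -6  4 -6
iadd       -2
bipush -4  -2 -4
iadd       -6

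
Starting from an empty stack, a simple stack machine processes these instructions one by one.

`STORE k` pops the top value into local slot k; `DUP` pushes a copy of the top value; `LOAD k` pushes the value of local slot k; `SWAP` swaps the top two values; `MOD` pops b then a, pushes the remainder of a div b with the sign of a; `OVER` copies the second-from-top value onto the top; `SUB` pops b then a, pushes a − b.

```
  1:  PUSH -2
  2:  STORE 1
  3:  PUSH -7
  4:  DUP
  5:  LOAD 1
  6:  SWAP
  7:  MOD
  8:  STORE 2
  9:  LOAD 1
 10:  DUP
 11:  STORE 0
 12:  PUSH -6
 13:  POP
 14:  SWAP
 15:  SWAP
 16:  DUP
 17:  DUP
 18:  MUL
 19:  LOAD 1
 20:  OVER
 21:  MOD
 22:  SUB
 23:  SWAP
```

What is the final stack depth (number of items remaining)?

PUSH -2  -2
STORE 1  (empty)
PUSH -7  -7
DUP      -7 -7
LOAD 1   -7 -7 -2
SWAP     -7 -2 -7
MOD      -7 -2
STORE 2  -7
LOAD 1   -7 -2
DUP      -7 -2 -2
STORE 0  -7 -2
PUSH -6  -7 -2 -6
POP      -7 -2
SWAP     -2 -7
SWAP     -7 -2
DUP      -7 -2 -2
DUP      -7 -2 -2 -2
MUL      -7 -2 4
LOAD 1   -7 -2 4 -2
OVER     -7 -2 4 -2 4
MOD      -7 -2 4 -2
SUB      -7 -2 6
SWAP     -7 6 -2

3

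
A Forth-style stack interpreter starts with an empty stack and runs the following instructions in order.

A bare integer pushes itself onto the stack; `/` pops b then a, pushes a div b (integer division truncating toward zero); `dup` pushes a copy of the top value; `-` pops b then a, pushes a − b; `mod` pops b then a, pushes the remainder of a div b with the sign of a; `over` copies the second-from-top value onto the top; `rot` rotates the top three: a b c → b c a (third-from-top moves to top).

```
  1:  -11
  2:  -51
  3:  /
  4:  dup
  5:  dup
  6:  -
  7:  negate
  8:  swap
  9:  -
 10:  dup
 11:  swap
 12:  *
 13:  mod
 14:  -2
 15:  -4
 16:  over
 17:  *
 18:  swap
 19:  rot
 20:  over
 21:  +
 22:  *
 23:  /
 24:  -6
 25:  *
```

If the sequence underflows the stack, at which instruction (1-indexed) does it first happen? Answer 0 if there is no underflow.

-11    -> -11
-51    -> -11 -51
/      -> 0
dup    -> 0 0
dup    -> 0 0 0
-      -> 0 0
negate -> 0 0
swap   -> 0 0
-      -> 0
dup    -> 0 0
swap   -> 0 0
*      -> 0
mod  — needs 2 operands, stack has 1 → underflow

13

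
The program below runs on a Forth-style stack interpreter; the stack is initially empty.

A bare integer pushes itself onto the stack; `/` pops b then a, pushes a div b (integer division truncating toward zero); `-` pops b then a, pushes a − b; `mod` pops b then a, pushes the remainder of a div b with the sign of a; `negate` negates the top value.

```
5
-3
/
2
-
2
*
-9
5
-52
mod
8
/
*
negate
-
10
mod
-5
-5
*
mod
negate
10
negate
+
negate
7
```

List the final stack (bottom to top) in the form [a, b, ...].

[4, 7]

5      : 5
-3     : 5 -3
/      : -1
2      : -1 2
-      : -3
2      : -3 2
*      : -6
-9     : -6 -9
5      : -6 -9 5
-52    : -6 -9 5 -52
mod    : -6 -9 5
8      : -6 -9 5 8
/      : -6 -9 0
*      : -6 0
negate : -6 0
-      : -6
10     : -6 10
mod    : -6
-5     : -6 -5
-5     : -6 -5 -5
*      : -6 25
mod    : -6
negate : 6
10     : 6 10
negate : 6 -10
+      : -4
negate : 4
7      : 4 7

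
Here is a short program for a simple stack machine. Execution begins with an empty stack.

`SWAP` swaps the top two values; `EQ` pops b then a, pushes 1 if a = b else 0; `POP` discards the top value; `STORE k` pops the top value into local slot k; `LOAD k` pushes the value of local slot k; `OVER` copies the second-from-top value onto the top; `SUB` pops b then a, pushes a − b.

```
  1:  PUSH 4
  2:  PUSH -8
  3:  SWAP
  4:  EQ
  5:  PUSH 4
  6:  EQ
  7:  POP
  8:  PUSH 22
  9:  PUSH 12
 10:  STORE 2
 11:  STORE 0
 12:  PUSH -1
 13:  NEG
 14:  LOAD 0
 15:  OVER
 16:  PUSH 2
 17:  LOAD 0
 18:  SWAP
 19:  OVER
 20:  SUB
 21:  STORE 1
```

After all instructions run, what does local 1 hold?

-20

PUSH 4  → [4]
PUSH -8 → [4, -8]
SWAP    → [-8, 4]
EQ      → [0]
PUSH 4  → [0, 4]
EQ      → [0]
POP     → []
PUSH 22 → [22]
PUSH 12 → [22, 12]
STORE 2 → [22]
STORE 0 → []
PUSH -1 → [-1]
NEG     → [1]
LOAD 0  → [1, 22]
OVER    → [1, 22, 1]
PUSH 2  → [1, 22, 1, 2]
LOAD 0  → [1, 22, 1, 2, 22]
SWAP    → [1, 22, 1, 22, 2]
OVER    → [1, 22, 1, 22, 2, 22]
SUB     → [1, 22, 1, 22, -20]
STORE 1 → [1, 22, 1, 22]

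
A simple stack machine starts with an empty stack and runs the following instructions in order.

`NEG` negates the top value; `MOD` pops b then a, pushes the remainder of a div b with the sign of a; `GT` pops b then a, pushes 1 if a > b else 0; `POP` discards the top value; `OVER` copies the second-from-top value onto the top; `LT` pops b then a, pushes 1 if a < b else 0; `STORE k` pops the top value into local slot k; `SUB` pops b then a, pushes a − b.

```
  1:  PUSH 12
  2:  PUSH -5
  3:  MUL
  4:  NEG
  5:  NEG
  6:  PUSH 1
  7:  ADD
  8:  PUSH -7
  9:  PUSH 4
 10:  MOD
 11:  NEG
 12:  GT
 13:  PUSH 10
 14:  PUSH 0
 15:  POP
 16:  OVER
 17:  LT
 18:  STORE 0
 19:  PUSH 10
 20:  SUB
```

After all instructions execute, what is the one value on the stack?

-10

PUSH 12 -> [12]
PUSH -5 -> [12, -5]
MUL     -> [-60]
NEG     -> [60]
NEG     -> [-60]
PUSH 1  -> [-60, 1]
ADD     -> [-59]
PUSH -7 -> [-59, -7]
PUSH 4  -> [-59, -7, 4]
MOD     -> [-59, -3]
NEG     -> [-59, 3]
GT      -> [0]
PUSH 10 -> [0, 10]
PUSH 0  -> [0, 10, 0]
POP     -> [0, 10]
OVER    -> [0, 10, 0]
LT      -> [0, 0]
STORE 0 -> [0]
PUSH 10 -> [0, 10]
SUB     -> [-10]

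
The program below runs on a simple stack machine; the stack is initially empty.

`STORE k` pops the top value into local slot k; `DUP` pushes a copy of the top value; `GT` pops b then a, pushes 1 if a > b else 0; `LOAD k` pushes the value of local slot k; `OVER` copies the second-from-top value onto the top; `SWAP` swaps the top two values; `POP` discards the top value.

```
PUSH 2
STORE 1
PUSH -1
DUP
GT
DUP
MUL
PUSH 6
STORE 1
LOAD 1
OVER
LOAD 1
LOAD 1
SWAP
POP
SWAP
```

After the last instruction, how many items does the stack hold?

4

PUSH 2   2
STORE 1  (empty)
PUSH -1  -1
DUP      -1 -1
GT       0
DUP      0 0
MUL      0
PUSH 6   0 6
STORE 1  0
LOAD 1   0 6
OVER     0 6 0
LOAD 1   0 6 0 6
LOAD 1   0 6 0 6 6
SWAP     0 6 0 6 6
POP      0 6 0 6
SWAP     0 6 6 0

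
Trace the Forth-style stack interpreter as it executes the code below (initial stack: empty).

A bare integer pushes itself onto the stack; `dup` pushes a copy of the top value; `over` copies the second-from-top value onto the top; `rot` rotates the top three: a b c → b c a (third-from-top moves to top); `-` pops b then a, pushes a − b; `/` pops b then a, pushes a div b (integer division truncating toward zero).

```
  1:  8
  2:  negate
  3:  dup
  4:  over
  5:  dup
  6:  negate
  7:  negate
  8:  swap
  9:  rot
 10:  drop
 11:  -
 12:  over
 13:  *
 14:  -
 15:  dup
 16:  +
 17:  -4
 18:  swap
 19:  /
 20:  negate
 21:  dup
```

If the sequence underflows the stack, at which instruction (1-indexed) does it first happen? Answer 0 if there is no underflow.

8      -> 8
negate -> -8
dup    -> -8 -8
over   -> -8 -8 -8
dup    -> -8 -8 -8 -8
negate -> -8 -8 -8 8
negate -> -8 -8 -8 -8
swap   -> -8 -8 -8 -8
rot    -> -8 -8 -8 -8
drop   -> -8 -8 -8
-      -> -8 0
over   -> -8 0 -8
*      -> -8 0
-      -> -8
dup    -> -8 -8
+      -> -16
-4     -> -16 -4
swap   -> -4 -16
/      -> 0
negate -> 0
dup    -> 0 0

0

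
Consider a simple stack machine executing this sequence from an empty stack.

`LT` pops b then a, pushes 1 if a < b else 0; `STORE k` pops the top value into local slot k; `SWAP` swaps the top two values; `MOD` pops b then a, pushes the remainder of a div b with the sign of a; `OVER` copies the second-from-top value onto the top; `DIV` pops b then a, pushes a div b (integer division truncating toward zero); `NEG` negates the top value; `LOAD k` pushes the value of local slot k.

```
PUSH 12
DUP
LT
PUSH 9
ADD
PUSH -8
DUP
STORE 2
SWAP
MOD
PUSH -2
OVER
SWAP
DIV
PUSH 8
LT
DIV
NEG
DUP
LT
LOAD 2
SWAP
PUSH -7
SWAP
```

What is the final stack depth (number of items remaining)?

PUSH 12 : [12]
DUP     : [12, 12]
LT      : [0]
PUSH 9  : [0, 9]
ADD     : [9]
PUSH -8 : [9, -8]
DUP     : [9, -8, -8]
STORE 2 : [9, -8]
SWAP    : [-8, 9]
MOD     : [-8]
PUSH -2 : [-8, -2]
OVER    : [-8, -2, -8]
SWAP    : [-8, -8, -2]
DIV     : [-8, 4]
PUSH 8  : [-8, 4, 8]
LT      : [-8, 1]
DIV     : [-8]
NEG     : [8]
DUP     : [8, 8]
LT      : [0]
LOAD 2  : [0, -8]
SWAP    : [-8, 0]
PUSH -7 : [-8, 0, -7]
SWAP    : [-8, -7, 0]

3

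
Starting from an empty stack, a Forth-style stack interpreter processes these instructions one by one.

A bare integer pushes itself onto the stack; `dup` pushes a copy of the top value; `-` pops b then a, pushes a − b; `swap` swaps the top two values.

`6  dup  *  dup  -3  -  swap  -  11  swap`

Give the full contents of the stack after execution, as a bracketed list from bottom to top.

6    -> [6]
dup  -> [6, 6]
*    -> [36]
dup  -> [36, 36]
-3   -> [36, 36, -3]
-    -> [36, 39]
swap -> [39, 36]
-    -> [3]
11   -> [3, 11]
swap -> [11, 3]

[11, 3]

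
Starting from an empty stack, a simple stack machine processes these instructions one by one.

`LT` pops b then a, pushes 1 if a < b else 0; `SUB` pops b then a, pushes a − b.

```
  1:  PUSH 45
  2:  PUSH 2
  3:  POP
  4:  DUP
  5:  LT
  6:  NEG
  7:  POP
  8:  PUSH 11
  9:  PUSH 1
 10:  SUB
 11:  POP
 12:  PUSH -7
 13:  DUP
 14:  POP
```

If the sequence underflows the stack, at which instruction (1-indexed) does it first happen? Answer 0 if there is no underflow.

0

PUSH 45 : 45
PUSH 2  : 45 2
POP     : 45
DUP     : 45 45
LT      : 0
NEG     : 0
POP     : (empty)
PUSH 11 : 11
PUSH 1  : 11 1
SUB     : 10
POP     : (empty)
PUSH -7 : -7
DUP     : -7 -7
POP     : -7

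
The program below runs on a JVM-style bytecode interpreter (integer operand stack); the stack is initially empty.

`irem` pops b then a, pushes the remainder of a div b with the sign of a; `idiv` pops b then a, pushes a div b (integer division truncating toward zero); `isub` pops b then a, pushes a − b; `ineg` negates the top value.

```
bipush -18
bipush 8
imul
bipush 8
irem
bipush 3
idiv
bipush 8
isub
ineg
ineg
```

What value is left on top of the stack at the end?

-8

bipush -18 → -18
bipush 8   → -18 8
imul       → -144
bipush 8   → -144 8
irem       → 0
bipush 3   → 0 3
idiv       → 0
bipush 8   → 0 8
isub       → -8
ineg       → 8
ineg       → -8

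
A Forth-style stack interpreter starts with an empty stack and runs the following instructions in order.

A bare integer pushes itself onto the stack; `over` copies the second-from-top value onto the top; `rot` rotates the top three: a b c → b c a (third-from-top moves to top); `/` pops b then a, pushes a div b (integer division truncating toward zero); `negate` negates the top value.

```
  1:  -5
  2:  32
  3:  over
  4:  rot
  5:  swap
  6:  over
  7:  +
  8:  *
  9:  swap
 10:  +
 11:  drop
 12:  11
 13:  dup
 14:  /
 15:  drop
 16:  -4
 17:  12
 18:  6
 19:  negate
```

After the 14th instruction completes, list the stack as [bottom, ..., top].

-5    -5
32    -5 32
over  -5 32 -5
rot   32 -5 -5
swap  32 -5 -5
over  32 -5 -5 -5
+     32 -5 -10
*     32 50
swap  50 32
+     82
drop  (empty)
11    11
dup   11 11
/     1

[1]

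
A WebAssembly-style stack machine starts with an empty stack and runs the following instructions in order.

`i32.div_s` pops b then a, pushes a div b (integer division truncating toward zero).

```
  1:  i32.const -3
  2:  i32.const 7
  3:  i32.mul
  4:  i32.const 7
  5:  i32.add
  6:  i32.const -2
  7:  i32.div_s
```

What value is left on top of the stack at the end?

i32.const -3 → -3
i32.const 7  → -3 7
i32.mul      → -21
i32.const 7  → -21 7
i32.add      → -14
i32.const -2 → -14 -2
i32.div_s    → 7

7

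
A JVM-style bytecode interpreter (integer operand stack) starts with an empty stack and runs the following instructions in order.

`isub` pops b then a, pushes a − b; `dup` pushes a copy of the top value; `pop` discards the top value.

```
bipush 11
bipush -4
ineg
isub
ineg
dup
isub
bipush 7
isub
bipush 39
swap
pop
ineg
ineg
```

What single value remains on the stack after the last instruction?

bipush 11  [11]
bipush -4  [11, -4]
ineg       [11, 4]
isub       [7]
ineg       [-7]
dup        [-7, -7]
isub       [0]
bipush 7   [0, 7]
isub       [-7]
bipush 39  [-7, 39]
swap       [39, -7]
pop        [39]
ineg       [-39]
ineg       [39]

39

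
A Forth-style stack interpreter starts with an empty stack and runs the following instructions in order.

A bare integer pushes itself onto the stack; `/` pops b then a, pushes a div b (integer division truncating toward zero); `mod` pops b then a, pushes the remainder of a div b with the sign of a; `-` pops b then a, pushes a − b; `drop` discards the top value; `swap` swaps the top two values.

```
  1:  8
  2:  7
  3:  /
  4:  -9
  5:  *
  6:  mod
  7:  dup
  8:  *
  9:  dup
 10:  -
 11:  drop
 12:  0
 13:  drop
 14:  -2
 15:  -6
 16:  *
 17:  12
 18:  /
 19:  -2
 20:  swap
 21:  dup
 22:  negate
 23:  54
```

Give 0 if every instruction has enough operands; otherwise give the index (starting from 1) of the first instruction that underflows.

6

8  -> 8
7  -> 8 7
/  -> 1
-9 -> 1 -9
*  -> -9
mod  — needs 2 operands, stack has 1 → underflow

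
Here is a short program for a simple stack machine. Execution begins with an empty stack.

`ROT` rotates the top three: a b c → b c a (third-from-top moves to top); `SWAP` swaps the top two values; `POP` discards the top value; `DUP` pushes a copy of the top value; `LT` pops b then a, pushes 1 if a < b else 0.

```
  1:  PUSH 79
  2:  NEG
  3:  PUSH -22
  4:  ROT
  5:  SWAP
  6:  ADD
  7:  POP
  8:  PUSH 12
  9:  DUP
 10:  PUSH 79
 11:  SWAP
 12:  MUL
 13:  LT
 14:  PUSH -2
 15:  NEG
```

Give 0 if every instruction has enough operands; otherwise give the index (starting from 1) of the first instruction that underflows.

PUSH 79   [79]
NEG       [-79]
PUSH -22  [-79, -22]
ROT  — needs 3 operands, stack has 2 → underflow

4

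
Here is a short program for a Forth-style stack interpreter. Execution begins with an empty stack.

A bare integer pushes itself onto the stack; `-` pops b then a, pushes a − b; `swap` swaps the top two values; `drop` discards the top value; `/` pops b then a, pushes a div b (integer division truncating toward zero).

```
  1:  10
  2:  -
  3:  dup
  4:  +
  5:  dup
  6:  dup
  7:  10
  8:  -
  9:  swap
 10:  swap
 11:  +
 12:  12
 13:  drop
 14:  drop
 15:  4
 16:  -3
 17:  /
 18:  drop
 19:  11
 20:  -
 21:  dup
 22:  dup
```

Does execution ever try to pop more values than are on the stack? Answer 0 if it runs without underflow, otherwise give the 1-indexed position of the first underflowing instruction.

2

10 -> 10
-  — needs 2 operands, stack has 1 → underflow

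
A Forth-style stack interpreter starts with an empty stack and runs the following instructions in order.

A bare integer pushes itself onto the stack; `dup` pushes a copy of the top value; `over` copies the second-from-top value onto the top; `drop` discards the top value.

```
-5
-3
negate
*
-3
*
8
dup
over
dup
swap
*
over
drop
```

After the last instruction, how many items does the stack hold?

-5     → -5
-3     → -5 -3
negate → -5 3
*      → -15
-3     → -15 -3
*      → 45
8      → 45 8
dup    → 45 8 8
over   → 45 8 8 8
dup    → 45 8 8 8 8
swap   → 45 8 8 8 8
*      → 45 8 8 64
over   → 45 8 8 64 8
drop   → 45 8 8 64

4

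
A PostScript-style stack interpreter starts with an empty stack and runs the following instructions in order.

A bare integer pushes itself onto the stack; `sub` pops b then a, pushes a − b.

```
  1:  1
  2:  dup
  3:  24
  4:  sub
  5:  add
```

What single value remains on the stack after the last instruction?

-22

1    [1]
dup  [1, 1]
24   [1, 1, 24]
sub  [1, -23]
add  [-22]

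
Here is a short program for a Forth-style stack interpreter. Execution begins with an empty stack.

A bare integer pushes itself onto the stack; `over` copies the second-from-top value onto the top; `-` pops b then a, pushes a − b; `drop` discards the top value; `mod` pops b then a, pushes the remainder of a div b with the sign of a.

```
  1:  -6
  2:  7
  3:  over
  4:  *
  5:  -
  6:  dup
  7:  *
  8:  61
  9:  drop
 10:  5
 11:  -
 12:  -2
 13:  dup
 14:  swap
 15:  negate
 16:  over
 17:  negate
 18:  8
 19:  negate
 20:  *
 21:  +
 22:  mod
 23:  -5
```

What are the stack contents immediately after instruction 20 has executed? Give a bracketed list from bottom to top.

-6     -> [-6]
7      -> [-6, 7]
over   -> [-6, 7, -6]
*      -> [-6, -42]
-      -> [36]
dup    -> [36, 36]
*      -> [1296]
61     -> [1296, 61]
drop   -> [1296]
5      -> [1296, 5]
-      -> [1291]
-2     -> [1291, -2]
dup    -> [1291, -2, -2]
swap   -> [1291, -2, -2]
negate -> [1291, -2, 2]
over   -> [1291, -2, 2, -2]
negate -> [1291, -2, 2, 2]
8      -> [1291, -2, 2, 2, 8]
negate -> [1291, -2, 2, 2, -8]
*      -> [1291, -2, 2, -16]

[1291, -2, 2, -16]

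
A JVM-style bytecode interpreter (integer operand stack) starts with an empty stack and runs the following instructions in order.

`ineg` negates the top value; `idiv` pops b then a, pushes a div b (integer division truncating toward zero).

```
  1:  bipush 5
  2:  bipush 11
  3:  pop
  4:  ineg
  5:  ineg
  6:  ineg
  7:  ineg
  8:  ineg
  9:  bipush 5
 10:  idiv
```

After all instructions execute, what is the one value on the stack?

bipush 5  -> [5]
bipush 11 -> [5, 11]
pop       -> [5]
ineg      -> [-5]
ineg      -> [5]
ineg      -> [-5]
ineg      -> [5]
ineg      -> [-5]
bipush 5  -> [-5, 5]
idiv      -> [-1]

-1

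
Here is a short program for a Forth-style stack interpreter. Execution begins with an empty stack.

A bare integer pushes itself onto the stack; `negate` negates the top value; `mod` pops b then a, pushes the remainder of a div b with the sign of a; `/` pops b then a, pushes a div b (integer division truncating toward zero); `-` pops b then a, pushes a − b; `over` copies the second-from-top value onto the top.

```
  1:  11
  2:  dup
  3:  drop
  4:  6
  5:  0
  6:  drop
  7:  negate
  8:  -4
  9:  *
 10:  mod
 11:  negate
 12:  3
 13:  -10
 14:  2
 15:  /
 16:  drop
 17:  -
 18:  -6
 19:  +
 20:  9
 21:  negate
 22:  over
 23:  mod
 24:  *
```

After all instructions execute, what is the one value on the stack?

11     : 11
dup    : 11 11
drop   : 11
6      : 11 6
0      : 11 6 0
drop   : 11 6
negate : 11 -6
-4     : 11 -6 -4
*      : 11 24
mod    : 11
negate : -11
3      : -11 3
-10    : -11 3 -10
2      : -11 3 -10 2
/      : -11 3 -5
drop   : -11 3
-      : -14
-6     : -14 -6
+      : -20
9      : -20 9
negate : -20 -9
over   : -20 -9 -20
mod    : -20 -9
*      : 180

180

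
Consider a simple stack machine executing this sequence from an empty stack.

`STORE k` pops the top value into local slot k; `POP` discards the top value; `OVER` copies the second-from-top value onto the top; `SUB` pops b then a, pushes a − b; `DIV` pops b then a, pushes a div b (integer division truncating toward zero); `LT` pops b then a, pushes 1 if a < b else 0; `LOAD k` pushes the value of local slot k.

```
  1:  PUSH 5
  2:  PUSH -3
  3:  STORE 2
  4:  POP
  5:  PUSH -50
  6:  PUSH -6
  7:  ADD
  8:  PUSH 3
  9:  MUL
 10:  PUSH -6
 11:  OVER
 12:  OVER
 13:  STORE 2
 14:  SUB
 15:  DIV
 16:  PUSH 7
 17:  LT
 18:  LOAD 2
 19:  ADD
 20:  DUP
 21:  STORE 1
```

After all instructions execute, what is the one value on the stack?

PUSH 5   : 5
PUSH -3  : 5 -3
STORE 2  : 5
POP      : (empty)
PUSH -50 : -50
PUSH -6  : -50 -6
ADD      : -56
PUSH 3   : -56 3
MUL      : -168
PUSH -6  : -168 -6
OVER     : -168 -6 -168
OVER     : -168 -6 -168 -6
STORE 2  : -168 -6 -168
SUB      : -168 162
DIV      : -1
PUSH 7   : -1 7
LT       : 1
LOAD 2   : 1 -6
ADD      : -5
DUP      : -5 -5
STORE 1  : -5

-5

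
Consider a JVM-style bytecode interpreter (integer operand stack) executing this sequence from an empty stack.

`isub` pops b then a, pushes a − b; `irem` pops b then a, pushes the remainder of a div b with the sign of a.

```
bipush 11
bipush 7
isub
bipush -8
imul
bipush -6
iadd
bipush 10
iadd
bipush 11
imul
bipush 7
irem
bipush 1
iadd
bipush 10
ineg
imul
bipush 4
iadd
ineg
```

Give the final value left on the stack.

6

bipush 11 → [11]
bipush 7  → [11, 7]
isub      → [4]
bipush -8 → [4, -8]
imul      → [-32]
bipush -6 → [-32, -6]
iadd      → [-38]
bipush 10 → [-38, 10]
iadd      → [-28]
bipush 11 → [-28, 11]
imul      → [-308]
bipush 7  → [-308, 7]
irem      → [0]
bipush 1  → [0, 1]
iadd      → [1]
bipush 10 → [1, 10]
ineg      → [1, -10]
imul      → [-10]
bipush 4  → [-10, 4]
iadd      → [-6]
ineg      → [6]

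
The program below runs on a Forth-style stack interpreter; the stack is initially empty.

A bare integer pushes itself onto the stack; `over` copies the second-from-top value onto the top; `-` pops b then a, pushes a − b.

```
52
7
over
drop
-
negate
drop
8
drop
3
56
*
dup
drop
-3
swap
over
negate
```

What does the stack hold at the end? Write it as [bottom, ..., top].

52     → [52]
7      → [52, 7]
over   → [52, 7, 52]
drop   → [52, 7]
-      → [45]
negate → [-45]
drop   → []
8      → [8]
drop   → []
3      → [3]
56     → [3, 56]
*      → [168]
dup    → [168, 168]
drop   → [168]
-3     → [168, -3]
swap   → [-3, 168]
over   → [-3, 168, -3]
negate → [-3, 168, 3]

[-3, 168, 3]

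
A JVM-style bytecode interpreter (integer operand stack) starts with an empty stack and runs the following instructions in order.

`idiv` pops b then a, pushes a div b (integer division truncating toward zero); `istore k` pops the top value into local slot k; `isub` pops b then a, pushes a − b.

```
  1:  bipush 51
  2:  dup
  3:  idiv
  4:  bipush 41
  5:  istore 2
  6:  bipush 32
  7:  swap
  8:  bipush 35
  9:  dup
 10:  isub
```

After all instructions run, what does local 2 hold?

41

bipush 51 : 51
dup       : 51 51
idiv      : 1
bipush 41 : 1 41
istore 2  : 1
bipush 32 : 1 32
swap      : 32 1
bipush 35 : 32 1 35
dup       : 32 1 35 35
isub      : 32 1 0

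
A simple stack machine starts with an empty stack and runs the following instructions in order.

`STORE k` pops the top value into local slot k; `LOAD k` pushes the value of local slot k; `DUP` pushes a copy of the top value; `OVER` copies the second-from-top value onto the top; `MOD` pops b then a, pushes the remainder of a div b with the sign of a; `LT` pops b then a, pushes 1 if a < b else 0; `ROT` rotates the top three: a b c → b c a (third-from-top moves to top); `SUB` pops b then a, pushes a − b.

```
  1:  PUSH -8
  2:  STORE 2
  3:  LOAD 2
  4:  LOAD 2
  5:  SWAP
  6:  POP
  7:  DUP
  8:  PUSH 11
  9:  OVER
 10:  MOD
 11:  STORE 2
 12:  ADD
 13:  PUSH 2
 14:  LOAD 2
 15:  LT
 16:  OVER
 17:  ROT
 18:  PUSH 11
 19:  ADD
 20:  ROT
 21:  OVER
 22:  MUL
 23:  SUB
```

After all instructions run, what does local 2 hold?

3

PUSH -8 -> [-8]
STORE 2 -> []
LOAD 2  -> [-8]
LOAD 2  -> [-8, -8]
SWAP    -> [-8, -8]
POP     -> [-8]
DUP     -> [-8, -8]
PUSH 11 -> [-8, -8, 11]
OVER    -> [-8, -8, 11, -8]
MOD     -> [-8, -8, 3]
STORE 2 -> [-8, -8]
ADD     -> [-16]
PUSH 2  -> [-16, 2]
LOAD 2  -> [-16, 2, 3]
LT      -> [-16, 1]
OVER    -> [-16, 1, -16]
ROT     -> [1, -16, -16]
PUSH 11 -> [1, -16, -16, 11]
ADD     -> [1, -16, -5]
ROT     -> [-16, -5, 1]
OVER    -> [-16, -5, 1, -5]
MUL     -> [-16, -5, -5]
SUB     -> [-16, 0]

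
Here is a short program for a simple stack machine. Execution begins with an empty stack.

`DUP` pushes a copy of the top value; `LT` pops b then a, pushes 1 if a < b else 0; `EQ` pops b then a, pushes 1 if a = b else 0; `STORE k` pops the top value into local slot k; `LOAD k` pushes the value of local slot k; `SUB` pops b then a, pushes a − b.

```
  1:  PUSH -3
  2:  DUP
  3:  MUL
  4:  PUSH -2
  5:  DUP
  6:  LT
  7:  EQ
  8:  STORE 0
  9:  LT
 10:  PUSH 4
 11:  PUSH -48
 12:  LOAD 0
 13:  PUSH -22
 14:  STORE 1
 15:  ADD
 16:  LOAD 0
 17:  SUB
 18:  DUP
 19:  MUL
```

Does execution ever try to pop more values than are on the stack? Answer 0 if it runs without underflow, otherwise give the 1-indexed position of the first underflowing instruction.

PUSH -3 : -3
DUP     : -3 -3
MUL     : 9
PUSH -2 : 9 -2
DUP     : 9 -2 -2
LT      : 9 0
EQ      : 0
STORE 0 : (empty)
LT  — needs 2 operands, stack has 0 → underflow

9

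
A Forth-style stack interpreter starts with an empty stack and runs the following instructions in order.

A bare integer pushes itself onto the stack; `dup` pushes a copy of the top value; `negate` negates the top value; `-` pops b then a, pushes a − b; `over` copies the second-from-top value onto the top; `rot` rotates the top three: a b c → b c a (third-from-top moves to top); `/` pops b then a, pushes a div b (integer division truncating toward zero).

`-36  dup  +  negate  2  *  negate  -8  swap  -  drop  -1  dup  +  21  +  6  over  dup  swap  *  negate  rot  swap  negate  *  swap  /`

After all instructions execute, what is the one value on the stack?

-36     -36
dup     -36 -36
+       -72
negate  72
2       72 2
*       144
negate  -144
-8      -144 -8
swap    -8 -144
-       136
drop    (empty)
-1      -1
dup     -1 -1
+       -2
21      -2 21
+       19
6       19 6
over    19 6 19
dup     19 6 19 19
swap    19 6 19 19
*       19 6 361
negate  19 6 -361
rot     6 -361 19
swap    6 19 -361
negate  6 19 361
*       6 6859
swap    6859 6
/       1143

1143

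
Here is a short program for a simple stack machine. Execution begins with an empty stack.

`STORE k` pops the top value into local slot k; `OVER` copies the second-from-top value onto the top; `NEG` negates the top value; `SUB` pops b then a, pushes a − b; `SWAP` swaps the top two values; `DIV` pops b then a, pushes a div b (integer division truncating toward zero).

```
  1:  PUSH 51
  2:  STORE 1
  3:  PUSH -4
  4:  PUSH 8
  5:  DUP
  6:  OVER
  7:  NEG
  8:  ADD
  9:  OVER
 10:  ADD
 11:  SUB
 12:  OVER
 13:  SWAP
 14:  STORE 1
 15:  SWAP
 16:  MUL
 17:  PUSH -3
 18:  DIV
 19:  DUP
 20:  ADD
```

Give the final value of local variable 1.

0

PUSH 51 -> 51
STORE 1 -> (empty)
PUSH -4 -> -4
PUSH 8  -> -4 8
DUP     -> -4 8 8
OVER    -> -4 8 8 8
NEG     -> -4 8 8 -8
ADD     -> -4 8 0
OVER    -> -4 8 0 8
ADD     -> -4 8 8
SUB     -> -4 0
OVER    -> -4 0 -4
SWAP    -> -4 -4 0
STORE 1 -> -4 -4
SWAP    -> -4 -4
MUL     -> 16
PUSH -3 -> 16 -3
DIV     -> -5
DUP     -> -5 -5
ADD     -> -10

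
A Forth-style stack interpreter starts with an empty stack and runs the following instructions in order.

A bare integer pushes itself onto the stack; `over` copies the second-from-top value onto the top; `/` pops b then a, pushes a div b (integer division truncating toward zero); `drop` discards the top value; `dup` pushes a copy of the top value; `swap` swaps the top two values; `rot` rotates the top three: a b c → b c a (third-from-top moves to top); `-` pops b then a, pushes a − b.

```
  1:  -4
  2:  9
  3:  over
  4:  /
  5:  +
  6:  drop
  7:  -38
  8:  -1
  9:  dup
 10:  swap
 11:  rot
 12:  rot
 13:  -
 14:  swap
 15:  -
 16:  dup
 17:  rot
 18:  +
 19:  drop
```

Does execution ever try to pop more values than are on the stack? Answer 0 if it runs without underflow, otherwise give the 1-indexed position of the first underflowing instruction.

17

-4   → [-4]
9    → [-4, 9]
over → [-4, 9, -4]
/    → [-4, -2]
+    → [-6]
drop → []
-38  → [-38]
-1   → [-38, -1]
dup  → [-38, -1, -1]
swap → [-38, -1, -1]
rot  → [-1, -1, -38]
rot  → [-1, -38, -1]
-    → [-1, -37]
swap → [-37, -1]
-    → [-36]
dup  → [-36, -36]
rot  — needs 3 operands, stack has 2 → underflow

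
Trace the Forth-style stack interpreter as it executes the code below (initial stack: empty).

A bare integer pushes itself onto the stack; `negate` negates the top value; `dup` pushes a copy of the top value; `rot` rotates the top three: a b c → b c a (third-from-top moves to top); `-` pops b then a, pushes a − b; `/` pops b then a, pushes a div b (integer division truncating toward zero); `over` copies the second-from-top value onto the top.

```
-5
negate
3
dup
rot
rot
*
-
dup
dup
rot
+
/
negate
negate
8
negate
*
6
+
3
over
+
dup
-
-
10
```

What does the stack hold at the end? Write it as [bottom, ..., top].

[6, 10]

-5     : -5
negate : 5
3      : 5 3
dup    : 5 3 3
rot    : 3 3 5
rot    : 3 5 3
*      : 3 15
-      : -12
dup    : -12 -12
dup    : -12 -12 -12
rot    : -12 -12 -12
+      : -12 -24
/      : 0
negate : 0
negate : 0
8      : 0 8
negate : 0 -8
*      : 0
6      : 0 6
+      : 6
3      : 6 3
over   : 6 3 6
+      : 6 9
dup    : 6 9 9
-      : 6 0
-      : 6
10     : 6 10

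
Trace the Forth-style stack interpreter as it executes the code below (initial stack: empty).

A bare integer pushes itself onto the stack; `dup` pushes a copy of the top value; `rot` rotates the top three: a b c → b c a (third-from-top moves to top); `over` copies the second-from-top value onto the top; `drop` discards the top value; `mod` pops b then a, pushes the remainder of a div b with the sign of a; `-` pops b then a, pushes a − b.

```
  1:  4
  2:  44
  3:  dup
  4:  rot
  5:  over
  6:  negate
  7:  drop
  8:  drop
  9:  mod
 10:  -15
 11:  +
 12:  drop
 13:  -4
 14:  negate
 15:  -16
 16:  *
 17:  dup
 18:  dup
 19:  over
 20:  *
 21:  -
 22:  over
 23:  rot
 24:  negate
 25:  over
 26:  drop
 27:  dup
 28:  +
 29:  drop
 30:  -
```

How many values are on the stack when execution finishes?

4       4
44      4 44
dup     4 44 44
rot     44 44 4
over    44 44 4 44
negate  44 44 4 -44
drop    44 44 4
drop    44 44
mod     0
-15     0 -15
+       -15
drop    (empty)
-4      -4
negate  4
-16     4 -16
*       -64
dup     -64 -64
dup     -64 -64 -64
over    -64 -64 -64 -64
*       -64 -64 4096
-       -64 -4160
over    -64 -4160 -64
rot     -4160 -64 -64
negate  -4160 -64 64
over    -4160 -64 64 -64
drop    -4160 -64 64
dup     -4160 -64 64 64
+       -4160 -64 128
drop    -4160 -64
-       -4096

1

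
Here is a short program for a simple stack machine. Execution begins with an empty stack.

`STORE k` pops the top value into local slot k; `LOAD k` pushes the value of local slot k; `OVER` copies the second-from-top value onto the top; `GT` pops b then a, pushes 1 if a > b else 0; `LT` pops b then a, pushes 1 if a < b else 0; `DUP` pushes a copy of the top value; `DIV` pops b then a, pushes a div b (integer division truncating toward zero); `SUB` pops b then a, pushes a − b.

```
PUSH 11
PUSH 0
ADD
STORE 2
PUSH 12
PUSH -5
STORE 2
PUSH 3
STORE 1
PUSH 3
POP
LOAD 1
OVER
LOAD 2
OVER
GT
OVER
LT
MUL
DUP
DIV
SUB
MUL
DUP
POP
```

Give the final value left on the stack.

PUSH 11 -> [11]
PUSH 0  -> [11, 0]
ADD     -> [11]
STORE 2 -> []
PUSH 12 -> [12]
PUSH -5 -> [12, -5]
STORE 2 -> [12]
PUSH 3  -> [12, 3]
STORE 1 -> [12]
PUSH 3  -> [12, 3]
POP     -> [12]
LOAD 1  -> [12, 3]
OVER    -> [12, 3, 12]
LOAD 2  -> [12, 3, 12, -5]
OVER    -> [12, 3, 12, -5, 12]
GT      -> [12, 3, 12, 0]
OVER    -> [12, 3, 12, 0, 12]
LT      -> [12, 3, 12, 1]
MUL     -> [12, 3, 12]
DUP     -> [12, 3, 12, 12]
DIV     -> [12, 3, 1]
SUB     -> [12, 2]
MUL     -> [24]
DUP     -> [24, 24]
POP     -> [24]

24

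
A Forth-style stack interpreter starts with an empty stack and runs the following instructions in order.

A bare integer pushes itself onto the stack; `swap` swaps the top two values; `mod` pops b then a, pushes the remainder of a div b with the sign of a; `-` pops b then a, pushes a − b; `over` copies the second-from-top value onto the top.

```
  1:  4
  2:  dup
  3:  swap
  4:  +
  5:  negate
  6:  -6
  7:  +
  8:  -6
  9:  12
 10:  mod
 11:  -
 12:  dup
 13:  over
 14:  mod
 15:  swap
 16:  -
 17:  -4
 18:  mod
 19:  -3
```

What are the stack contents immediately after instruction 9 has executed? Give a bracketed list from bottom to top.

4      : 4
dup    : 4 4
swap   : 4 4
+      : 8
negate : -8
-6     : -8 -6
+      : -14
-6     : -14 -6
12     : -14 -6 12

[-14, -6, 12]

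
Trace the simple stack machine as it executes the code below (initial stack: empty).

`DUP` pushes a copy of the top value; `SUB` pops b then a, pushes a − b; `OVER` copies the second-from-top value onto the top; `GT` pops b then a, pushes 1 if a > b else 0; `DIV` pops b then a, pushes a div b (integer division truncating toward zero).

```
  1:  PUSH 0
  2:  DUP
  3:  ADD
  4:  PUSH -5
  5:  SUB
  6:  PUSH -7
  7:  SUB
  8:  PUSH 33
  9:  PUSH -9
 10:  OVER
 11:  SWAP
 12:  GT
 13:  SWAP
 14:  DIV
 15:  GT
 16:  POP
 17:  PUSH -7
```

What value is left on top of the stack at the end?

PUSH 0  -> 0
DUP     -> 0 0
ADD     -> 0
PUSH -5 -> 0 -5
SUB     -> 5
PUSH -7 -> 5 -7
SUB     -> 12
PUSH 33 -> 12 33
PUSH -9 -> 12 33 -9
OVER    -> 12 33 -9 33
SWAP    -> 12 33 33 -9
GT      -> 12 33 1
SWAP    -> 12 1 33
DIV     -> 12 0
GT      -> 1
POP     -> (empty)
PUSH -7 -> -7

-7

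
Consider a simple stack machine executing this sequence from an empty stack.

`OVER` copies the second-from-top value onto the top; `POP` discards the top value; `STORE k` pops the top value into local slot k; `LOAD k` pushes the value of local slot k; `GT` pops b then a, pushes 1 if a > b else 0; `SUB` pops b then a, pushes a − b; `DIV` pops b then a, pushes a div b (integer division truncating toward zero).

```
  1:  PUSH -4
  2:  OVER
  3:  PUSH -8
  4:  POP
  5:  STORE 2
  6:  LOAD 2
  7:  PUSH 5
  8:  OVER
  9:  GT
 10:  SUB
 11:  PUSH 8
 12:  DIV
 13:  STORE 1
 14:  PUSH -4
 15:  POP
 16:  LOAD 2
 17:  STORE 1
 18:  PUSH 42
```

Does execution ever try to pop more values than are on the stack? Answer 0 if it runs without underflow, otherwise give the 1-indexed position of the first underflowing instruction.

2

PUSH -4  [-4]
OVER  — needs 2 operands, stack has 1 → underflow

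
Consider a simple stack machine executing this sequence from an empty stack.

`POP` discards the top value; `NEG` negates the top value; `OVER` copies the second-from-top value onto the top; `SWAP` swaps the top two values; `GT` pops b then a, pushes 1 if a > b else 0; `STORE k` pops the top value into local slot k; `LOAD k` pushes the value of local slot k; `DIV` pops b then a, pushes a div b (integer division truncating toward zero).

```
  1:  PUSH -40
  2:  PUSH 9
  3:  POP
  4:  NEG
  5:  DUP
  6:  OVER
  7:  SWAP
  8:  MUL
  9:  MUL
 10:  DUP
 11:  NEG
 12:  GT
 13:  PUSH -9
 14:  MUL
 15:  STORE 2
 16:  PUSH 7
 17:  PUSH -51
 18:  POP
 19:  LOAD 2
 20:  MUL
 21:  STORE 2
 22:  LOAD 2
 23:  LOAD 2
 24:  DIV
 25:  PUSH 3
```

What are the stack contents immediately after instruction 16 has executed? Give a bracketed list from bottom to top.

[7]

PUSH -40  -40
PUSH 9    -40 9
POP       -40
NEG       40
DUP       40 40
OVER      40 40 40
SWAP      40 40 40
MUL       40 1600
MUL       64000
DUP       64000 64000
NEG       64000 -64000
GT        1
PUSH -9   1 -9
MUL       -9
STORE 2   (empty)
PUSH 7    7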